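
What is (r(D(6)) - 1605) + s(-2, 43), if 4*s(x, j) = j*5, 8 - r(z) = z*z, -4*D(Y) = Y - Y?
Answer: -6173/4 ≈ -1543.3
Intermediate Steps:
D(Y) = 0 (D(Y) = -(Y - Y)/4 = -1/4*0 = 0)
r(z) = 8 - z**2 (r(z) = 8 - z*z = 8 - z**2)
s(x, j) = 5*j/4 (s(x, j) = (j*5)/4 = (5*j)/4 = 5*j/4)
(r(D(6)) - 1605) + s(-2, 43) = ((8 - 1*0**2) - 1605) + (5/4)*43 = ((8 - 1*0) - 1605) + 215/4 = ((8 + 0) - 1605) + 215/4 = (8 - 1605) + 215/4 = -1597 + 215/4 = -6173/4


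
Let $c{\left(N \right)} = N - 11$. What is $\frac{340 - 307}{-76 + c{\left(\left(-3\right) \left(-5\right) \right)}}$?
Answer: $- \frac{11}{24} \approx -0.45833$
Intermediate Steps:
$c{\left(N \right)} = -11 + N$
$\frac{340 - 307}{-76 + c{\left(\left(-3\right) \left(-5\right) \right)}} = \frac{340 - 307}{-76 - -4} = \frac{33}{-76 + \left(-11 + 15\right)} = \frac{33}{-76 + 4} = \frac{33}{-72} = 33 \left(- \frac{1}{72}\right) = - \frac{11}{24}$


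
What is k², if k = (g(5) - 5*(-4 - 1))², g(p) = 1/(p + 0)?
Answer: 252047376/625 ≈ 4.0328e+5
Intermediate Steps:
g(p) = 1/p
k = 15876/25 (k = (1/5 - 5*(-4 - 1))² = (⅕ - 5*(-5))² = (⅕ + 25)² = (126/5)² = 15876/25 ≈ 635.04)
k² = (15876/25)² = 252047376/625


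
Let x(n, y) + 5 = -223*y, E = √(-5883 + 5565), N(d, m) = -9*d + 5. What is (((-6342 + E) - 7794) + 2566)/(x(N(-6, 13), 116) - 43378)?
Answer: 890/5327 - I*√318/69251 ≈ 0.16707 - 0.00025751*I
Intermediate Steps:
N(d, m) = 5 - 9*d
E = I*√318 (E = √(-318) = I*√318 ≈ 17.833*I)
x(n, y) = -5 - 223*y
(((-6342 + E) - 7794) + 2566)/(x(N(-6, 13), 116) - 43378) = (((-6342 + I*√318) - 7794) + 2566)/((-5 - 223*116) - 43378) = ((-14136 + I*√318) + 2566)/((-5 - 25868) - 43378) = (-11570 + I*√318)/(-25873 - 43378) = (-11570 + I*√318)/(-69251) = (-11570 + I*√318)*(-1/69251) = 890/5327 - I*√318/69251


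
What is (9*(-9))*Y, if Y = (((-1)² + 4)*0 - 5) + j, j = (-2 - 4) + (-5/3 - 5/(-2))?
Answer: 1647/2 ≈ 823.50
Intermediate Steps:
j = -31/6 (j = -6 + (-5*⅓ - 5*(-½)) = -6 + (-5/3 + 5/2) = -6 + ⅚ = -31/6 ≈ -5.1667)
Y = -61/6 (Y = (((-1)² + 4)*0 - 5) - 31/6 = ((1 + 4)*0 - 5) - 31/6 = (5*0 - 5) - 31/6 = (0 - 5) - 31/6 = -5 - 31/6 = -61/6 ≈ -10.167)
(9*(-9))*Y = (9*(-9))*(-61/6) = -81*(-61/6) = 1647/2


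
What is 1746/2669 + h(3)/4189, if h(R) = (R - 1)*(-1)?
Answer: 7308656/11180441 ≈ 0.65370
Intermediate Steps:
h(R) = 1 - R (h(R) = (-1 + R)*(-1) = 1 - R)
1746/2669 + h(3)/4189 = 1746/2669 + (1 - 1*3)/4189 = 1746*(1/2669) + (1 - 3)*(1/4189) = 1746/2669 - 2*1/4189 = 1746/2669 - 2/4189 = 7308656/11180441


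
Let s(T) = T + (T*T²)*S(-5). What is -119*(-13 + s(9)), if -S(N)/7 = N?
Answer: -3035809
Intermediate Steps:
S(N) = -7*N
s(T) = T + 35*T³ (s(T) = T + (T*T²)*(-7*(-5)) = T + T³*35 = T + 35*T³)
-119*(-13 + s(9)) = -119*(-13 + (9 + 35*9³)) = -119*(-13 + (9 + 35*729)) = -119*(-13 + (9 + 25515)) = -119*(-13 + 25524) = -119*25511 = -3035809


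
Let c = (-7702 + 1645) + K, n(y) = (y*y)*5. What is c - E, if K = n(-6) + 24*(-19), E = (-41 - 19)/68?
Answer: -107646/17 ≈ -6332.1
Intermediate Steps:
E = -15/17 (E = (1/68)*(-60) = -15/17 ≈ -0.88235)
n(y) = 5*y² (n(y) = y²*5 = 5*y²)
K = -276 (K = 5*(-6)² + 24*(-19) = 5*36 - 456 = 180 - 456 = -276)
c = -6333 (c = (-7702 + 1645) - 276 = -6057 - 276 = -6333)
c - E = -6333 - 1*(-15/17) = -6333 + 15/17 = -107646/17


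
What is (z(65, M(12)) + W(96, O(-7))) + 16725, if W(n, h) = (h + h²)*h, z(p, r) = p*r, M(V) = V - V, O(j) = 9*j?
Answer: -229353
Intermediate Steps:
M(V) = 0
W(n, h) = h*(h + h²)
(z(65, M(12)) + W(96, O(-7))) + 16725 = (65*0 + (9*(-7))²*(1 + 9*(-7))) + 16725 = (0 + (-63)²*(1 - 63)) + 16725 = (0 + 3969*(-62)) + 16725 = (0 - 246078) + 16725 = -246078 + 16725 = -229353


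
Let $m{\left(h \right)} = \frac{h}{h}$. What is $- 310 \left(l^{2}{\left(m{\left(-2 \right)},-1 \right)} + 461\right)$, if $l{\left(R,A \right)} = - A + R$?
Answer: $-144150$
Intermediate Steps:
$m{\left(h \right)} = 1$
$l{\left(R,A \right)} = R - A$
$- 310 \left(l^{2}{\left(m{\left(-2 \right)},-1 \right)} + 461\right) = - 310 \left(\left(1 - -1\right)^{2} + 461\right) = - 310 \left(\left(1 + 1\right)^{2} + 461\right) = - 310 \left(2^{2} + 461\right) = - 310 \left(4 + 461\right) = \left(-310\right) 465 = -144150$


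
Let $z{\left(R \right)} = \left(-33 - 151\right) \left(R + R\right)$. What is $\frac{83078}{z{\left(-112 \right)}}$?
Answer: $\frac{41539}{20608} \approx 2.0157$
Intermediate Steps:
$z{\left(R \right)} = - 368 R$ ($z{\left(R \right)} = - 184 \cdot 2 R = - 368 R$)
$\frac{83078}{z{\left(-112 \right)}} = \frac{83078}{\left(-368\right) \left(-112\right)} = \frac{83078}{41216} = 83078 \cdot \frac{1}{41216} = \frac{41539}{20608}$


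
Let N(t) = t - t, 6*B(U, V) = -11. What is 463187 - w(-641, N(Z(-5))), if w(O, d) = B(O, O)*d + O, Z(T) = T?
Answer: 463828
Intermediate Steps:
B(U, V) = -11/6 (B(U, V) = (⅙)*(-11) = -11/6)
N(t) = 0
w(O, d) = O - 11*d/6 (w(O, d) = -11*d/6 + O = O - 11*d/6)
463187 - w(-641, N(Z(-5))) = 463187 - (-641 - 11/6*0) = 463187 - (-641 + 0) = 463187 - 1*(-641) = 463187 + 641 = 463828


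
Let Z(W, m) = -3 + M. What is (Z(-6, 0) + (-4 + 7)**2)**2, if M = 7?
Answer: 169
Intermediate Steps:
Z(W, m) = 4 (Z(W, m) = -3 + 7 = 4)
(Z(-6, 0) + (-4 + 7)**2)**2 = (4 + (-4 + 7)**2)**2 = (4 + 3**2)**2 = (4 + 9)**2 = 13**2 = 169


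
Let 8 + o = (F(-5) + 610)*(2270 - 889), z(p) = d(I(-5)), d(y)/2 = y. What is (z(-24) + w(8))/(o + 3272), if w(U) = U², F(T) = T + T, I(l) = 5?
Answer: 37/415932 ≈ 8.8957e-5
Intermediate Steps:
d(y) = 2*y
F(T) = 2*T
z(p) = 10 (z(p) = 2*5 = 10)
o = 828592 (o = -8 + (2*(-5) + 610)*(2270 - 889) = -8 + (-10 + 610)*1381 = -8 + 600*1381 = -8 + 828600 = 828592)
(z(-24) + w(8))/(o + 3272) = (10 + 8²)/(828592 + 3272) = (10 + 64)/831864 = 74*(1/831864) = 37/415932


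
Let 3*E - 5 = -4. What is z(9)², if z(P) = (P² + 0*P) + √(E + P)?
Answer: 19711/3 + 108*√21 ≈ 7065.3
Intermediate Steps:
E = ⅓ (E = 5/3 + (⅓)*(-4) = 5/3 - 4/3 = ⅓ ≈ 0.33333)
z(P) = P² + √(⅓ + P) (z(P) = (P² + 0*P) + √(⅓ + P) = (P² + 0) + √(⅓ + P) = P² + √(⅓ + P))
z(9)² = (9² + √(3 + 9*9)/3)² = (81 + √(3 + 81)/3)² = (81 + √84/3)² = (81 + (2*√21)/3)² = (81 + 2*√21/3)²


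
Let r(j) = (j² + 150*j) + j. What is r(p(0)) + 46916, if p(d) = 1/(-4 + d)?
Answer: 750053/16 ≈ 46878.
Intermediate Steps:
r(j) = j² + 151*j
r(p(0)) + 46916 = (151 + 1/(-4 + 0))/(-4 + 0) + 46916 = (151 + 1/(-4))/(-4) + 46916 = -(151 - ¼)/4 + 46916 = -¼*603/4 + 46916 = -603/16 + 46916 = 750053/16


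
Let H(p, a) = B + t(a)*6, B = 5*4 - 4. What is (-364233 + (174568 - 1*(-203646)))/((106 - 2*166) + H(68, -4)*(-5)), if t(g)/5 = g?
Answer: 13981/294 ≈ 47.554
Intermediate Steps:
B = 16 (B = 20 - 4 = 16)
t(g) = 5*g
H(p, a) = 16 + 30*a (H(p, a) = 16 + (5*a)*6 = 16 + 30*a)
(-364233 + (174568 - 1*(-203646)))/((106 - 2*166) + H(68, -4)*(-5)) = (-364233 + (174568 - 1*(-203646)))/((106 - 2*166) + (16 + 30*(-4))*(-5)) = (-364233 + (174568 + 203646))/((106 - 332) + (16 - 120)*(-5)) = (-364233 + 378214)/(-226 - 104*(-5)) = 13981/(-226 + 520) = 13981/294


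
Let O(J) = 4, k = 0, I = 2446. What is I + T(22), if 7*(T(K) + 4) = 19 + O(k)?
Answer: 17117/7 ≈ 2445.3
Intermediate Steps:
T(K) = -5/7 (T(K) = -4 + (19 + 4)/7 = -4 + (⅐)*23 = -4 + 23/7 = -5/7)
I + T(22) = 2446 - 5/7 = 17117/7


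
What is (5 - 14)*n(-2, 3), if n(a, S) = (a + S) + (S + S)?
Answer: -63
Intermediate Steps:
n(a, S) = a + 3*S (n(a, S) = (S + a) + 2*S = a + 3*S)
(5 - 14)*n(-2, 3) = (5 - 14)*(-2 + 3*3) = -9*(-2 + 9) = -9*7 = -63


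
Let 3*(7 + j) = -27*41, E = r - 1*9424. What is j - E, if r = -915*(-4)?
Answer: 5388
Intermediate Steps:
r = 3660
E = -5764 (E = 3660 - 1*9424 = 3660 - 9424 = -5764)
j = -376 (j = -7 + (-27*41)/3 = -7 + (⅓)*(-1107) = -7 - 369 = -376)
j - E = -376 - 1*(-5764) = -376 + 5764 = 5388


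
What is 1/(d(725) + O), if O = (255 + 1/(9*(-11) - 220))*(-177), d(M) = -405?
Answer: -319/14527083 ≈ -2.1959e-5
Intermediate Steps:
O = -14397888/319 (O = (255 + 1/(-99 - 220))*(-177) = (255 + 1/(-319))*(-177) = (255 - 1/319)*(-177) = (81344/319)*(-177) = -14397888/319 ≈ -45134.)
1/(d(725) + O) = 1/(-405 - 14397888/319) = 1/(-14527083/319) = -319/14527083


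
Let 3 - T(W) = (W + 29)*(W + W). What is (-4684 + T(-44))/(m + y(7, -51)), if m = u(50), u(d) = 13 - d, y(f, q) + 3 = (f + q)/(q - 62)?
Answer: 678113/4476 ≈ 151.50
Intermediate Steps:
y(f, q) = -3 + (f + q)/(-62 + q) (y(f, q) = -3 + (f + q)/(q - 62) = -3 + (f + q)/(-62 + q))
T(W) = 3 - 2*W*(29 + W) (T(W) = 3 - (W + 29)*(W + W) = 3 - (29 + W)*2*W = 3 - 2*W*(29 + W))
m = -37 (m = 13 - 1*50 = 13 - 50 = -37)
(-4684 + T(-44))/(m + y(7, -51)) = (-4684 + (3 - 58*(-44) - 2*(-44)²))/(-37 + (186 + 7 - 2*(-51))/(-62 - 51)) = (-4684 + (3 + 2552 - 2*1936))/(-37 + (186 + 7 + 102)/(-113)) = (-4684 + (3 + 2552 - 3872))/(-37 - 1/113*295) = (-4684 - 1317)/(-37 - 295/113) = -6001/(-4476/113) = -6001*(-113/4476) = 678113/4476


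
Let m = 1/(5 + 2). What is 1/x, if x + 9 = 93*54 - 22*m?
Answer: 7/35069 ≈ 0.00019961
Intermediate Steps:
m = 1/7 ≈ 0.14286
x = 35069/7 (x = -9 + (93*54 - 22*1/7) = -9 + (5022 - 22/7) = -9 + 35132/7 = 35069/7 ≈ 5009.9)
1/x = 1/(35069/7) = 7/35069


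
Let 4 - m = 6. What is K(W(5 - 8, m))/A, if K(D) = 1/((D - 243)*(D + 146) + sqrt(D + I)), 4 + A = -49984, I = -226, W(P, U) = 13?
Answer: 6095/11142034544774 + I*sqrt(213)/66852207268644 ≈ 5.4703e-10 + 2.1831e-13*I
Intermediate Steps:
m = -2 (m = 4 - 1*6 = 4 - 6 = -2)
A = -49988 (A = -4 - 49984 = -49988)
K(D) = 1/(sqrt(-226 + D) + (-243 + D)*(146 + D)) (K(D) = 1/((D - 243)*(D + 146) + sqrt(D - 226)) = 1/((-243 + D)*(146 + D) + sqrt(-226 + D)) = 1/(sqrt(-226 + D) + (-243 + D)*(146 + D)))
K(W(5 - 8, m))/A = 1/((-35478 + 13**2 + sqrt(-226 + 13) - 97*13)*(-49988)) = -1/49988/(-35478 + 169 + sqrt(-213) - 1261) = -1/49988/(-35478 + 169 + I*sqrt(213) - 1261) = -1/49988/(-36570 + I*sqrt(213)) = -1/(49988*(-36570 + I*sqrt(213)))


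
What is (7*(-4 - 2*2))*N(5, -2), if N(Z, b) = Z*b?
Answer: 560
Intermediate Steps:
(7*(-4 - 2*2))*N(5, -2) = (7*(-4 - 2*2))*(5*(-2)) = (7*(-4 - 4))*(-10) = (7*(-8))*(-10) = -56*(-10) = 560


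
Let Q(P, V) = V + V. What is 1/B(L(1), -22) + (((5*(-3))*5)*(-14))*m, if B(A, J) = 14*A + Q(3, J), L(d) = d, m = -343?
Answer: -10804501/30 ≈ -3.6015e+5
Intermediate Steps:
Q(P, V) = 2*V
B(A, J) = 2*J + 14*A (B(A, J) = 14*A + 2*J = 2*J + 14*A)
1/B(L(1), -22) + (((5*(-3))*5)*(-14))*m = 1/(2*(-22) + 14*1) + (((5*(-3))*5)*(-14))*(-343) = 1/(-44 + 14) + (-15*5*(-14))*(-343) = 1/(-30) - 75*(-14)*(-343) = -1/30 + 1050*(-343) = -1/30 - 360150 = -10804501/30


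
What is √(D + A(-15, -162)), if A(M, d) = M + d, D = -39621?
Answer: 3*I*√4422 ≈ 199.49*I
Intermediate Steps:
√(D + A(-15, -162)) = √(-39621 + (-15 - 162)) = √(-39621 - 177) = √(-39798) = 3*I*√4422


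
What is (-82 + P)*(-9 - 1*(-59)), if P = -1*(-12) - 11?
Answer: -4050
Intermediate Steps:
P = 1 (P = 12 - 11 = 1)
(-82 + P)*(-9 - 1*(-59)) = (-82 + 1)*(-9 - 1*(-59)) = -81*(-9 + 59) = -81*50 = -4050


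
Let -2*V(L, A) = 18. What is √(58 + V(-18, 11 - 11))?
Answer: 7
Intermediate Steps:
V(L, A) = -9 (V(L, A) = -½*18 = -9)
√(58 + V(-18, 11 - 11)) = √(58 - 9) = √49 = 7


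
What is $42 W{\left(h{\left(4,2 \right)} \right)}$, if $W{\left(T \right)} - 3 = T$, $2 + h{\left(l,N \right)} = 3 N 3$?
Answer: $798$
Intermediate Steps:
$h{\left(l,N \right)} = -2 + 9 N$ ($h{\left(l,N \right)} = -2 + 3 N 3 = -2 + 9 N$)
$W{\left(T \right)} = 3 + T$
$42 W{\left(h{\left(4,2 \right)} \right)} = 42 \left(3 + \left(-2 + 9 \cdot 2\right)\right) = 42 \left(3 + \left(-2 + 18\right)\right) = 42 \left(3 + 16\right) = 42 \cdot 19 = 798$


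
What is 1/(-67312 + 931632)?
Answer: 1/864320 ≈ 1.1570e-6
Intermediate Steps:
1/(-67312 + 931632) = 1/864320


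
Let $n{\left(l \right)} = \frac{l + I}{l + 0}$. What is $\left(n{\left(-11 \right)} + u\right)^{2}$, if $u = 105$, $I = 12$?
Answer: $\frac{1331716}{121} \approx 11006.0$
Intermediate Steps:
$n{\left(l \right)} = \frac{12 + l}{l}$ ($n{\left(l \right)} = \frac{l + 12}{l + 0} = \frac{12 + l}{l}$)
$\left(n{\left(-11 \right)} + u\right)^{2} = \left(\frac{12 - 11}{-11} + 105\right)^{2} = \left(\left(- \frac{1}{11}\right) 1 + 105\right)^{2} = \left(- \frac{1}{11} + 105\right)^{2} = \left(\frac{1154}{11}\right)^{2} = \frac{1331716}{121}$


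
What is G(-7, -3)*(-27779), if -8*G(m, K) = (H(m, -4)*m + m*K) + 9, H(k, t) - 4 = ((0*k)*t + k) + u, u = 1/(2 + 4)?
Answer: 8305921/48 ≈ 1.7304e+5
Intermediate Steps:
u = ⅙ (u = 1/6 = ⅙ ≈ 0.16667)
H(k, t) = 25/6 + k (H(k, t) = 4 + (((0*k)*t + k) + ⅙) = 4 + ((0*t + k) + ⅙) = 4 + ((0 + k) + ⅙) = 4 + (k + ⅙) = 4 + (⅙ + k) = 25/6 + k)
G(m, K) = -9/8 - K*m/8 - m*(25/6 + m)/8 (G(m, K) = -(((25/6 + m)*m + m*K) + 9)/8 = -((m*(25/6 + m) + K*m) + 9)/8 = -((K*m + m*(25/6 + m)) + 9)/8 = -(9 + K*m + m*(25/6 + m))/8 = -9/8 - K*m/8 - m*(25/6 + m)/8)
G(-7, -3)*(-27779) = (-9/8 - ⅛*(-3)*(-7) - 1/48*(-7)*(25 + 6*(-7)))*(-27779) = (-9/8 - 21/8 - 1/48*(-7)*(25 - 42))*(-27779) = (-9/8 - 21/8 - 1/48*(-7)*(-17))*(-27779) = (-9/8 - 21/8 - 119/48)*(-27779) = -299/48*(-27779) = 8305921/48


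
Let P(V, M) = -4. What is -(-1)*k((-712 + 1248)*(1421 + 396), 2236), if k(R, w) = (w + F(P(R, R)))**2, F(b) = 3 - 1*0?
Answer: 5013121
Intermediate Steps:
F(b) = 3 (F(b) = 3 + 0 = 3)
k(R, w) = (3 + w)**2 (k(R, w) = (w + 3)**2 = (3 + w)**2)
-(-1)*k((-712 + 1248)*(1421 + 396), 2236) = -(-1)*(3 + 2236)**2 = -(-1)*2239**2 = -(-1)*5013121 = -1*(-5013121) = 5013121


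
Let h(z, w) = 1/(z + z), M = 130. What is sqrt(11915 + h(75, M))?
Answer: sqrt(10723506)/30 ≈ 109.16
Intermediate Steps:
h(z, w) = 1/(2*z)
sqrt(11915 + h(75, M)) = sqrt(11915 + (1/2)/75) = sqrt(11915 + (1/2)*(1/75)) = sqrt(11915 + 1/150) = sqrt(1787251/150) = sqrt(10723506)/30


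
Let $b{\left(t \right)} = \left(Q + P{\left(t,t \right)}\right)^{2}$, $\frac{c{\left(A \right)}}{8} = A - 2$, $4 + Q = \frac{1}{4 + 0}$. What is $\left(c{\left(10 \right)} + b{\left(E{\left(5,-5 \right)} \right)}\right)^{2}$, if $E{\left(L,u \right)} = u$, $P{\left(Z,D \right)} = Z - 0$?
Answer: $\frac{5058001}{256} \approx 19758.0$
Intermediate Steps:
$P{\left(Z,D \right)} = Z$ ($P{\left(Z,D \right)} = Z + 0 = Z$)
$Q = - \frac{15}{4}$ ($Q = -4 + \frac{1}{4 + 0} = -4 + \frac{1}{4} = - \frac{15}{4} \approx -3.75$)
$c{\left(A \right)} = -16 + 8 A$ ($c{\left(A \right)} = 8 \left(A - 2\right) = 8 \left(-2 + A\right) = -16 + 8 A$)
$b{\left(t \right)} = \left(- \frac{15}{4} + t\right)^{2}$
$\left(c{\left(10 \right)} + b{\left(E{\left(5,-5 \right)} \right)}\right)^{2} = \left(\left(-16 + 8 \cdot 10\right) + \frac{\left(-15 + 4 \left(-5\right)\right)^{2}}{16}\right)^{2} = \left(\left(-16 + 80\right) + \frac{\left(-15 - 20\right)^{2}}{16}\right)^{2} = \left(64 + \frac{\left(-35\right)^{2}}{16}\right)^{2} = \left(64 + \frac{1}{16} \cdot 1225\right)^{2} = \left(64 + \frac{1225}{16}\right)^{2} = \left(\frac{2249}{16}\right)^{2} = \frac{5058001}{256}$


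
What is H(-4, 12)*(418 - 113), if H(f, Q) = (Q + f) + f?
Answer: 1220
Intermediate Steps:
H(f, Q) = Q + 2*f
H(-4, 12)*(418 - 113) = (12 + 2*(-4))*(418 - 113) = (12 - 8)*305 = 4*305 = 1220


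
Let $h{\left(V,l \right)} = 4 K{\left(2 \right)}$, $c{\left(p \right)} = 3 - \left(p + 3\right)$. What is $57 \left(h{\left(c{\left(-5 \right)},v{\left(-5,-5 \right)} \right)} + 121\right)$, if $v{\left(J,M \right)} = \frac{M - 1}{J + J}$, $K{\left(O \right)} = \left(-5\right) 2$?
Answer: $4617$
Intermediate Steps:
$K{\left(O \right)} = -10$
$v{\left(J,M \right)} = \frac{-1 + M}{2 J}$
$c{\left(p \right)} = - p$ ($c{\left(p \right)} = 3 - \left(3 + p\right) = - p$)
$h{\left(V,l \right)} = -40$ ($h{\left(V,l \right)} = 4 \left(-10\right) = -40$)
$57 \left(h{\left(c{\left(-5 \right)},v{\left(-5,-5 \right)} \right)} + 121\right) = 57 \left(-40 + 121\right) = 57 \cdot 81 = 4617$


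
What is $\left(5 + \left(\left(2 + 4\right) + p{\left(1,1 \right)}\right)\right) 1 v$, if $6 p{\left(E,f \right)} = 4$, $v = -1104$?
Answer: $-12880$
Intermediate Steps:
$p{\left(E,f \right)} = \frac{2}{3}$ ($p{\left(E,f \right)} = \frac{1}{6} \cdot 4 = \frac{2}{3}$)
$\left(5 + \left(\left(2 + 4\right) + p{\left(1,1 \right)}\right)\right) 1 v = \left(5 + \left(\left(2 + 4\right) + \frac{2}{3}\right)\right) 1 \left(-1104\right) = \left(5 + \left(6 + \frac{2}{3}\right)\right) 1 \left(-1104\right) = \left(5 + \frac{20}{3}\right) 1 \left(-1104\right) = \frac{35}{3} \cdot 1 \left(-1104\right) = \frac{35}{3} \left(-1104\right) = -12880$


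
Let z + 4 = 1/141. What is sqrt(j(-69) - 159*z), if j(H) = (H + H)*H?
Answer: sqrt(22436531)/47 ≈ 100.78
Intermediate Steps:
z = -563/141 (z = -4 + 1/141 = -563/141 ≈ -3.9929)
j(H) = 2*H**2 (j(H) = (2*H)*H = 2*H**2)
sqrt(j(-69) - 159*z) = sqrt(2*(-69)**2 - 159*(-563/141)) = sqrt(2*4761 + 29839/47) = sqrt(9522 + 29839/47) = sqrt(477373/47) = sqrt(22436531)/47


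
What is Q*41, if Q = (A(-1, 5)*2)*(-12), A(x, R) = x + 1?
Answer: 0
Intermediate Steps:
A(x, R) = 1 + x
Q = 0 (Q = ((1 - 1)*2)*(-12) = (0*2)*(-12) = 0*(-12) = 0)
Q*41 = 0*41 = 0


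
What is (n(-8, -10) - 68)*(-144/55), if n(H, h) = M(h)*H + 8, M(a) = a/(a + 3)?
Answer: 14400/77 ≈ 187.01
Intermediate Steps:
M(a) = a/(3 + a)
n(H, h) = 8 + H*h/(3 + h) (n(H, h) = (h/(3 + h))*H + 8 = H*h/(3 + h) + 8 = 8 + H*h/(3 + h))
(n(-8, -10) - 68)*(-144/55) = ((24 + 8*(-10) - 8*(-10))/(3 - 10) - 68)*(-144/55) = ((24 - 80 + 80)/(-7) - 68)*(-144*1/55) = (-⅐*24 - 68)*(-144/55) = (-24/7 - 68)*(-144/55) = -500/7*(-144/55) = 14400/77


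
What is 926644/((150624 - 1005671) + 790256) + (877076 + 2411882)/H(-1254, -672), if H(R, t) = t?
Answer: -35619597091/7256592 ≈ -4908.6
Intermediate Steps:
926644/((150624 - 1005671) + 790256) + (877076 + 2411882)/H(-1254, -672) = 926644/((150624 - 1005671) + 790256) + (877076 + 2411882)/(-672) = 926644/(-855047 + 790256) + 3288958*(-1/672) = 926644/(-64791) - 1644479/336 = 926644*(-1/64791) - 1644479/336 = -926644/64791 - 1644479/336 = -35619597091/7256592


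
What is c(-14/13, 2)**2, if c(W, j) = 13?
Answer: 169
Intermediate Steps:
c(-14/13, 2)**2 = 13**2 = 169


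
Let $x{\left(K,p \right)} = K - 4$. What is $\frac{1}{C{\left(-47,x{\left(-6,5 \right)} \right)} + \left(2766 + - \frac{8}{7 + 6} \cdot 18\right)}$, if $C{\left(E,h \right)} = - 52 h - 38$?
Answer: $\frac{13}{42080} \approx 0.00030894$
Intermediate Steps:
$x{\left(K,p \right)} = -4 + K$ ($x{\left(K,p \right)} = K - 4 = -4 + K$)
$C{\left(E,h \right)} = -38 - 52 h$
$\frac{1}{C{\left(-47,x{\left(-6,5 \right)} \right)} + \left(2766 + - \frac{8}{7 + 6} \cdot 18\right)} = \frac{1}{\left(-38 - 52 \left(-4 - 6\right)\right) + \left(2766 + - \frac{8}{7 + 6} \cdot 18\right)} = \frac{1}{\left(-38 - -520\right) + \left(2766 + - \frac{8}{13} \cdot 18\right)} = \frac{1}{\left(-38 + 520\right) + \left(2766 + \left(-8\right) \frac{1}{13} \cdot 18\right)} = \frac{1}{482 + \left(2766 - \frac{144}{13}\right)} = \frac{1}{482 + \frac{35814}{13}} = \frac{1}{\frac{42080}{13}} = \frac{13}{42080}$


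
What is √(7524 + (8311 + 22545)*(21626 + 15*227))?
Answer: 34*√668135 ≈ 27791.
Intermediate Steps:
√(7524 + (8311 + 22545)*(21626 + 15*227)) = √(7524 + 30856*(21626 + 3405)) = √(7524 + 30856*25031) = √(7524 + 772356536) = √772364060 = 34*√668135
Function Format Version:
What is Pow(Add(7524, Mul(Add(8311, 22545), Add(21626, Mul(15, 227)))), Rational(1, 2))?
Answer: Mul(34, Pow(668135, Rational(1, 2))) ≈ 27791.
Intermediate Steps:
Pow(Add(7524, Mul(Add(8311, 22545), Add(21626, Mul(15, 227)))), Rational(1, 2)) = Pow(Add(7524, Mul(30856, Add(21626, 3405))), Rational(1, 2)) = Pow(Add(7524, Mul(30856, 25031)), Rational(1, 2)) = Pow(Add(7524, 772356536), Rational(1, 2)) = Pow(772364060, Rational(1, 2)) = Mul(34, Pow(668135, Rational(1, 2)))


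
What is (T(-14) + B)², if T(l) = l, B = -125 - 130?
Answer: 72361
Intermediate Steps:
B = -255
(T(-14) + B)² = (-14 - 255)² = (-269)² = 72361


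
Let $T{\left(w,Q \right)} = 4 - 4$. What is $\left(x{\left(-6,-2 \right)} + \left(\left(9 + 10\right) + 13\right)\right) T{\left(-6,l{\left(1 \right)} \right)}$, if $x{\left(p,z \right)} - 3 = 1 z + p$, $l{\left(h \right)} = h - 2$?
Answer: $0$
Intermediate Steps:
$l{\left(h \right)} = -2 + h$ ($l{\left(h \right)} = h - 2 = -2 + h$)
$x{\left(p,z \right)} = 3 + p + z$ ($x{\left(p,z \right)} = 3 + \left(1 z + p\right) = 3 + \left(z + p\right) = 3 + \left(p + z\right) = 3 + p + z$)
$T{\left(w,Q \right)} = 0$ ($T{\left(w,Q \right)} = 4 - 4 = 0$)
$\left(x{\left(-6,-2 \right)} + \left(\left(9 + 10\right) + 13\right)\right) T{\left(-6,l{\left(1 \right)} \right)} = \left(\left(3 - 6 - 2\right) + \left(\left(9 + 10\right) + 13\right)\right) 0 = \left(-5 + \left(19 + 13\right)\right) 0 = \left(-5 + 32\right) 0 = 27 \cdot 0 = 0$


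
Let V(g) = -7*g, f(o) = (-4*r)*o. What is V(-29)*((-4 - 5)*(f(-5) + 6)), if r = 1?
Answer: -47502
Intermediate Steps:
f(o) = -4*o (f(o) = (-4*1)*o = -4*o)
V(-29)*((-4 - 5)*(f(-5) + 6)) = (-7*(-29))*((-4 - 5)*(-4*(-5) + 6)) = 203*(-9*(20 + 6)) = 203*(-9*26) = 203*(-234) = -47502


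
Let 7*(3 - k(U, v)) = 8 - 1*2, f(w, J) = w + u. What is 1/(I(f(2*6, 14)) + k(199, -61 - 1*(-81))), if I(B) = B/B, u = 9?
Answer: 7/22 ≈ 0.31818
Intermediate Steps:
f(w, J) = 9 + w (f(w, J) = w + 9 = 9 + w)
k(U, v) = 15/7 (k(U, v) = 3 - (8 - 1*2)/7 = 3 - (8 - 2)/7 = 3 - ⅐*6 = 3 - 6/7 = 15/7)
I(B) = 1
1/(I(f(2*6, 14)) + k(199, -61 - 1*(-81))) = 1/(1 + 15/7) = 1/(22/7) = 7/22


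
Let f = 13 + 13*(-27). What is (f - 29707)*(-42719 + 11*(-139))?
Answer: 1329431160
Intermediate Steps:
f = -338 (f = 13 - 351 = -338)
(f - 29707)*(-42719 + 11*(-139)) = (-338 - 29707)*(-42719 + 11*(-139)) = -30045*(-42719 - 1529) = -30045*(-44248) = 1329431160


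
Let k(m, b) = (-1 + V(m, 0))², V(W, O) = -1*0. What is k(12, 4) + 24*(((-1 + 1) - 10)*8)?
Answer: -1919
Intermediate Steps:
V(W, O) = 0
k(m, b) = 1 (k(m, b) = (-1 + 0)² = (-1)² = 1)
k(12, 4) + 24*(((-1 + 1) - 10)*8) = 1 + 24*(((-1 + 1) - 10)*8) = 1 + 24*((0 - 10)*8) = 1 + 24*(-10*8) = 1 + 24*(-80) = 1 - 1920 = -1919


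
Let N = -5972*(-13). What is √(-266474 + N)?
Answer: 3*I*√20982 ≈ 434.55*I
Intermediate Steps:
N = 77636
√(-266474 + N) = √(-266474 + 77636) = √(-188838) = 3*I*√20982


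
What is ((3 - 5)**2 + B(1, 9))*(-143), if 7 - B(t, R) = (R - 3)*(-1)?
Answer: -2431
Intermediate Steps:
B(t, R) = 4 + R (B(t, R) = 7 - (R - 3)*(-1) = 7 - (-3 + R)*(-1) = 7 - (3 - R) = 7 + (-3 + R) = 4 + R)
((3 - 5)**2 + B(1, 9))*(-143) = ((3 - 5)**2 + (4 + 9))*(-143) = ((-2)**2 + 13)*(-143) = (4 + 13)*(-143) = 17*(-143) = -2431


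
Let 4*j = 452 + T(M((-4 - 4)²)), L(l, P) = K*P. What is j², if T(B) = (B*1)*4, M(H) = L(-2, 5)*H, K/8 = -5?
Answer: 160959969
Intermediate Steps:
K = -40 (K = 8*(-5) = -40)
L(l, P) = -40*P
M(H) = -200*H (M(H) = (-40*5)*H = -200*H)
T(B) = 4*B (T(B) = B*4 = 4*B)
j = -12687 (j = (452 + 4*(-200*(-4 - 4)²))/4 = (452 + 4*(-200*(-8)²))/4 = (452 + 4*(-200*64))/4 = (452 + 4*(-12800))/4 = (452 - 51200)/4 = (¼)*(-50748) = -12687)
j² = (-12687)² = 160959969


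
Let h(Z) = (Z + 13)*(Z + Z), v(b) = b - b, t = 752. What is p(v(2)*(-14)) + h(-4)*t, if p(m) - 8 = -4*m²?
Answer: -54136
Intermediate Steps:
v(b) = 0
h(Z) = 2*Z*(13 + Z) (h(Z) = (13 + Z)*(2*Z) = 2*Z*(13 + Z))
p(m) = 8 - 4*m²
p(v(2)*(-14)) + h(-4)*t = (8 - 4*(0*(-14))²) + (2*(-4)*(13 - 4))*752 = (8 - 4*0²) + (2*(-4)*9)*752 = (8 - 4*0) - 72*752 = (8 + 0) - 54144 = 8 - 54144 = -54136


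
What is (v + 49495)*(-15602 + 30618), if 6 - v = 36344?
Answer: 197565512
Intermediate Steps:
v = -36338 (v = 6 - 1*36344 = 6 - 36344 = -36338)
(v + 49495)*(-15602 + 30618) = (-36338 + 49495)*(-15602 + 30618) = 13157*15016 = 197565512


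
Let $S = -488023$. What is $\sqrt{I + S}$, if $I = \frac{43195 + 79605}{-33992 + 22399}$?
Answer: $\frac{i \sqrt{65590567478327}}{11593} \approx 698.59 i$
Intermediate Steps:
$I = - \frac{122800}{11593}$ ($I = \frac{122800}{-11593} = 122800 \left(- \frac{1}{11593}\right) = - \frac{122800}{11593} \approx -10.593$)
$\sqrt{I + S} = \sqrt{- \frac{122800}{11593} - 488023} = \sqrt{- \frac{5657773439}{11593}} = \frac{i \sqrt{65590567478327}}{11593}$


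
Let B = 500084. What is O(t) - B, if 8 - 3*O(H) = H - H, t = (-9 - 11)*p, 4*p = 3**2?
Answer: -1500244/3 ≈ -5.0008e+5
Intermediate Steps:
p = 9/4 (p = (1/4)*3**2 = (1/4)*9 = 9/4 ≈ 2.2500)
t = -45 (t = (-9 - 11)*(9/4) = -20*9/4 = -45)
O(H) = 8/3 (O(H) = 8/3 - (H - H)/3 = 8/3 - 1/3*0 = 8/3 + 0 = 8/3)
O(t) - B = 8/3 - 1*500084 = 8/3 - 500084 = -1500244/3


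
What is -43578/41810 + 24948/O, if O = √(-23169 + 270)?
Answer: -21789/20905 - 8316*I*√22899/7633 ≈ -1.0423 - 164.86*I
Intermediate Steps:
O = I*√22899 (O = √(-22899) = I*√22899 ≈ 151.32*I)
-43578/41810 + 24948/O = -43578/41810 + 24948/((I*√22899)) = -43578*1/41810 + 24948*(-I*√22899/22899) = -21789/20905 - 8316*I*√22899/7633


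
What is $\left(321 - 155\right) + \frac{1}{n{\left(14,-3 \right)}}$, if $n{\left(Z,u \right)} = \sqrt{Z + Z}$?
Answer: $166 + \frac{\sqrt{7}}{14} \approx 166.19$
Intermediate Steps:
$n{\left(Z,u \right)} = \sqrt{2} \sqrt{Z}$ ($n{\left(Z,u \right)} = \sqrt{2 Z} = \sqrt{2} \sqrt{Z}$)
$\left(321 - 155\right) + \frac{1}{n{\left(14,-3 \right)}} = \left(321 - 155\right) + \frac{1}{\sqrt{2} \sqrt{14}} = 166 + \frac{1}{2 \sqrt{7}} = 166 + \frac{\sqrt{7}}{14}$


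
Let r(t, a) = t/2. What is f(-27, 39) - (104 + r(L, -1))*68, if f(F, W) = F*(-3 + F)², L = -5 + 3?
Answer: -31304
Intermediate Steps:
L = -2
r(t, a) = t/2 (r(t, a) = t*(½) = t/2)
f(-27, 39) - (104 + r(L, -1))*68 = -27*(-3 - 27)² - (104 + (½)*(-2))*68 = -27*(-30)² - (104 - 1)*68 = -27*900 - 103*68 = -24300 - 1*7004 = -24300 - 7004 = -31304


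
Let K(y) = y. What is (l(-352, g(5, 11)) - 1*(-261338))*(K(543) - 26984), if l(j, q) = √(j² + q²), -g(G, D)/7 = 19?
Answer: -6910038058 - 26441*√141593 ≈ -6.9200e+9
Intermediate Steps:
g(G, D) = -133 (g(G, D) = -7*19 = -133)
(l(-352, g(5, 11)) - 1*(-261338))*(K(543) - 26984) = (√((-352)² + (-133)²) - 1*(-261338))*(543 - 26984) = (√(123904 + 17689) + 261338)*(-26441) = (√141593 + 261338)*(-26441) = (261338 + √141593)*(-26441) = -6910038058 - 26441*√141593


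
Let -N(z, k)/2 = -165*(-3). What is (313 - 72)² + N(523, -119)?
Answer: 57091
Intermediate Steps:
N(z, k) = -990 (N(z, k) = -(-330)*(-3) = -2*495 = -990)
(313 - 72)² + N(523, -119) = (313 - 72)² - 990 = 241² - 990 = 58081 - 990 = 57091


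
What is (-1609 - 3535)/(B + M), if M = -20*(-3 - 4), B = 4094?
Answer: -2572/2117 ≈ -1.2149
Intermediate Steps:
M = 140 (M = -20*(-7) = 140)
(-1609 - 3535)/(B + M) = (-1609 - 3535)/(4094 + 140) = -5144/4234 = -5144*1/4234 = -2572/2117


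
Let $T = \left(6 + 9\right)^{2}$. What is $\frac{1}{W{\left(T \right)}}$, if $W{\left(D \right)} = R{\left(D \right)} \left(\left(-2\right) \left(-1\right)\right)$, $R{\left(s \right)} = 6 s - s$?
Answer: $\frac{1}{2250} \approx 0.00044444$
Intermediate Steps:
$T = 225$ ($T = 15^{2} = 225$)
$R{\left(s \right)} = 5 s$
$W{\left(D \right)} = 10 D$ ($W{\left(D \right)} = 5 D \left(\left(-2\right) \left(-1\right)\right) = 5 D 2 = 10 D$)
$\frac{1}{W{\left(T \right)}} = \frac{1}{10 \cdot 225} = \frac{1}{2250}$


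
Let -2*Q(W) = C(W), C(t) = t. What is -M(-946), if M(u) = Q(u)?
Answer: -473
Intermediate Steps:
Q(W) = -W/2
M(u) = -u/2
-M(-946) = -(-1)*(-946)/2 = -1*473 = -473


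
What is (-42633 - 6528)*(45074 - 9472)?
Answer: -1750229922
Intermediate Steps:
(-42633 - 6528)*(45074 - 9472) = -49161*35602 = -1750229922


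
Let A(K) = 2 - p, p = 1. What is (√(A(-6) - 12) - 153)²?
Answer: (153 - I*√11)² ≈ 23398.0 - 1014.9*I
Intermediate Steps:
A(K) = 1 (A(K) = 2 - 1*1 = 2 - 1 = 1)
(√(A(-6) - 12) - 153)² = (√(1 - 12) - 153)² = (√(-11) - 153)² = (I*√11 - 153)² = (-153 + I*√11)²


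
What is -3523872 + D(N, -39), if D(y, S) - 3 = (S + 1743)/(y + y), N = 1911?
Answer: -2244704269/637 ≈ -3.5239e+6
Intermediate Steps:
D(y, S) = 3 + (1743 + S)/(2*y) (D(y, S) = 3 + (S + 1743)/(y + y) = 3 + (1743 + S)/((2*y)) = 3 + (1743 + S)*(1/(2*y)) = 3 + (1743 + S)/(2*y))
-3523872 + D(N, -39) = -3523872 + (1/2)*(1743 - 39 + 6*1911)/1911 = -3523872 + (1/2)*(1/1911)*(1743 - 39 + 11466) = -3523872 + (1/2)*(1/1911)*13170 = -3523872 + 2195/637 = -2244704269/637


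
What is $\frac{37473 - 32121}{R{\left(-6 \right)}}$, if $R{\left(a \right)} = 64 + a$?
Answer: $\frac{2676}{29} \approx 92.276$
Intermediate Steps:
$\frac{37473 - 32121}{R{\left(-6 \right)}} = \frac{37473 - 32121}{64 - 6} = \frac{5352}{58} = 5352 \cdot \frac{1}{58} = \frac{2676}{29}$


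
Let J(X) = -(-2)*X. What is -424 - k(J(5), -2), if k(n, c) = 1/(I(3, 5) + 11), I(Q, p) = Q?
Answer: -5937/14 ≈ -424.07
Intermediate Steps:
J(X) = 2*X
k(n, c) = 1/14 (k(n, c) = 1/(3 + 11) = 1/14)
-424 - k(J(5), -2) = -424 - 1*1/14 = -424 - 1/14 = -5937/14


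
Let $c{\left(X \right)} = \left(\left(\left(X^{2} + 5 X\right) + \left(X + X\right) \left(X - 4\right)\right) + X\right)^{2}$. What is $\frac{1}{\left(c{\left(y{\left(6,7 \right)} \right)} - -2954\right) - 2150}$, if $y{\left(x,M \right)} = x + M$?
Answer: $\frac{1}{232165} \approx 4.3073 \cdot 10^{-6}$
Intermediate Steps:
$y{\left(x,M \right)} = M + x$
$c{\left(X \right)} = \left(X^{2} + 6 X + 2 X \left(-4 + X\right)\right)^{2}$ ($c{\left(X \right)} = \left(\left(\left(X^{2} + 5 X\right) + 2 X \left(-4 + X\right)\right) + X\right)^{2} = \left(\left(X^{2} + 5 X + 2 X \left(-4 + X\right)\right) + X\right)^{2} = \left(X^{2} + 6 X + 2 X \left(-4 + X\right)\right)^{2}$)
$\frac{1}{\left(c{\left(y{\left(6,7 \right)} \right)} - -2954\right) - 2150} = \frac{1}{\left(\left(7 + 6\right)^{2} \left(-2 + 3 \left(7 + 6\right)\right)^{2} - -2954\right) - 2150} = \frac{1}{\left(13^{2} \left(-2 + 3 \cdot 13\right)^{2} + 2954\right) - 2150} = \frac{1}{\left(169 \left(-2 + 39\right)^{2} + 2954\right) - 2150} = \frac{1}{\left(169 \cdot 37^{2} + 2954\right) - 2150} = \frac{1}{\left(169 \cdot 1369 + 2954\right) - 2150} = \frac{1}{\left(231361 + 2954\right) - 2150} = \frac{1}{234315 - 2150} = \frac{1}{232165}$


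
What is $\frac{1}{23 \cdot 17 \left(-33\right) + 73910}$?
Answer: $\frac{1}{61007} \approx 1.6392 \cdot 10^{-5}$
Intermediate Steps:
$\frac{1}{23 \cdot 17 \left(-33\right) + 73910} = \frac{1}{391 \left(-33\right) + 73910} = \frac{1}{-12903 + 73910} = \frac{1}{61007}$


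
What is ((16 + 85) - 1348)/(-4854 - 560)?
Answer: 1247/5414 ≈ 0.23033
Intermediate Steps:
((16 + 85) - 1348)/(-4854 - 560) = (101 - 1348)/(-5414) = -1247*(-1/5414) = 1247/5414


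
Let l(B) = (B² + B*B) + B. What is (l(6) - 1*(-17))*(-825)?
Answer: -78375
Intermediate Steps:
l(B) = B + 2*B² (l(B) = (B² + B²) + B = 2*B² + B = B + 2*B²)
(l(6) - 1*(-17))*(-825) = (6*(1 + 2*6) - 1*(-17))*(-825) = (6*(1 + 12) + 17)*(-825) = (6*13 + 17)*(-825) = (78 + 17)*(-825) = 95*(-825) = -78375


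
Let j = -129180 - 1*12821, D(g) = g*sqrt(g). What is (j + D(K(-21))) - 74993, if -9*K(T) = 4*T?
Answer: -216994 + 56*sqrt(21)/9 ≈ -2.1697e+5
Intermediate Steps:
K(T) = -4*T/9
D(g) = g**(3/2)
j = -142001 (j = -129180 - 12821 = -142001)
(j + D(K(-21))) - 74993 = (-142001 + (-4/9*(-21))**(3/2)) - 74993 = (-142001 + (28/3)**(3/2)) - 74993 = (-142001 + 56*sqrt(21)/9) - 74993 = -216994 + 56*sqrt(21)/9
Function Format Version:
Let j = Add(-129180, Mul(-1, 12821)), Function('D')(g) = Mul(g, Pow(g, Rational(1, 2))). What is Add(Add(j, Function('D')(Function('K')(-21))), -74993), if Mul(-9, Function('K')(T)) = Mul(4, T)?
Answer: Add(-216994, Mul(Rational(56, 9), Pow(21, Rational(1, 2)))) ≈ -2.1697e+5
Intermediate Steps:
Function('K')(T) = Mul(Rational(-4, 9), T) (Function('K')(T) = Mul(Rational(-1, 9), Mul(4, T)) = Mul(Rational(-4, 9), T))
Function('D')(g) = Pow(g, Rational(3, 2))
j = -142001 (j = Add(-129180, -12821) = -142001)
Add(Add(j, Function('D')(Function('K')(-21))), -74993) = Add(Add(-142001, Pow(Mul(Rational(-4, 9), -21), Rational(3, 2))), -74993) = Add(Add(-142001, Pow(Rational(28, 3), Rational(3, 2))), -74993) = Add(Add(-142001, Mul(Rational(56, 9), Pow(21, Rational(1, 2)))), -74993) = Add(-216994, Mul(Rational(56, 9), Pow(21, Rational(1, 2))))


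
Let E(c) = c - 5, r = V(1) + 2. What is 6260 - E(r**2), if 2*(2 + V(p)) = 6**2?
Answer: 5941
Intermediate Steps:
V(p) = 16 (V(p) = -2 + (1/2)*6**2 = -2 + (1/2)*36 = -2 + 18 = 16)
r = 18 (r = 16 + 2 = 18)
E(c) = -5 + c
6260 - E(r**2) = 6260 - (-5 + 18**2) = 6260 - (-5 + 324) = 6260 - 1*319 = 6260 - 319 = 5941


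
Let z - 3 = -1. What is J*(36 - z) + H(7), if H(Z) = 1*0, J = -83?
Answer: -2822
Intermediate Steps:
z = 2 (z = 3 - 1 = 2)
H(Z) = 0
J*(36 - z) + H(7) = -83*(36 - 1*2) + 0 = -83*(36 - 2) + 0 = -83*34 + 0 = -2822 + 0 = -2822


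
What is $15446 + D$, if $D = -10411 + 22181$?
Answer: $27216$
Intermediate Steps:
$D = 11770$
$15446 + D = 15446 + 11770 = 27216$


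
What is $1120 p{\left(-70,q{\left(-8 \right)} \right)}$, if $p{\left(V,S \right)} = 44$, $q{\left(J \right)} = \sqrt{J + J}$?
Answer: $49280$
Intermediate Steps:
$q{\left(J \right)} = \sqrt{2} \sqrt{J}$ ($q{\left(J \right)} = \sqrt{2 J} = \sqrt{2} \sqrt{J}$)
$1120 p{\left(-70,q{\left(-8 \right)} \right)} = 1120 \cdot 44 = 49280$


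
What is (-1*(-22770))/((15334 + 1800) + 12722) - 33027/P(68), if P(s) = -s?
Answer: 41150103/84592 ≈ 486.45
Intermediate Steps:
(-1*(-22770))/((15334 + 1800) + 12722) - 33027/P(68) = (-1*(-22770))/((15334 + 1800) + 12722) - 33027/((-1*68)) = 22770/(17134 + 12722) - 33027/(-68) = 22770/29856 - 33027*(-1/68) = 22770*(1/29856) + 33027/68 = 3795/4976 + 33027/68 = 41150103/84592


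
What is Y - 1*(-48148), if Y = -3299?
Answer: 44849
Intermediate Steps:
Y - 1*(-48148) = -3299 - 1*(-48148) = -3299 + 48148 = 44849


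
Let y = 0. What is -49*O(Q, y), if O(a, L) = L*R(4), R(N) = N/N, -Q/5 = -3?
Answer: 0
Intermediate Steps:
Q = 15 (Q = -5*(-3) = 15)
R(N) = 1
O(a, L) = L (O(a, L) = L*1 = L)
-49*O(Q, y) = -49*0 = 0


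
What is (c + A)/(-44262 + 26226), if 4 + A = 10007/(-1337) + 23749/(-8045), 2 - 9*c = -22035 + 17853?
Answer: -10901560967/436495931865 ≈ -0.024975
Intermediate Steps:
c = 4184/9 (c = 2/9 - (-22035 + 17853)/9 = 2/9 - 1/9*(-4182) = 2/9 + 1394/3 = 4184/9 ≈ 464.89)
A = -155283388/10756165 (A = -4 + (10007/(-1337) + 23749/(-8045)) = -4 + (10007*(-1/1337) + 23749*(-1/8045)) = -4 + (-10007/1337 - 23749/8045) = -4 - 112258728/10756165 = -155283388/10756165 ≈ -14.437)
(c + A)/(-44262 + 26226) = (4184/9 - 155283388/10756165)/(-44262 + 26226) = (43606243868/96805485)/(-18036) = (43606243868/96805485)*(-1/18036) = -10901560967/436495931865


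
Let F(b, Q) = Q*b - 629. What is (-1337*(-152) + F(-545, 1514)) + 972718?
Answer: 350183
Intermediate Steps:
F(b, Q) = -629 + Q*b
(-1337*(-152) + F(-545, 1514)) + 972718 = (-1337*(-152) + (-629 + 1514*(-545))) + 972718 = (203224 + (-629 - 825130)) + 972718 = (203224 - 825759) + 972718 = -622535 + 972718 = 350183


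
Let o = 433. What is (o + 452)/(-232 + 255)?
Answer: 885/23 ≈ 38.478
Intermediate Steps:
(o + 452)/(-232 + 255) = (433 + 452)/(-232 + 255) = 885/23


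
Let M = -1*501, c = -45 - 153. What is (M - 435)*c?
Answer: 185328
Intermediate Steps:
c = -198
M = -501
(M - 435)*c = (-501 - 435)*(-198) = -936*(-198) = 185328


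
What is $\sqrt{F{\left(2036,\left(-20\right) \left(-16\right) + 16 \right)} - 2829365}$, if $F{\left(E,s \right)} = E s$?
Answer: $7 i \sqrt{43781} \approx 1464.7 i$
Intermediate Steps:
$\sqrt{F{\left(2036,\left(-20\right) \left(-16\right) + 16 \right)} - 2829365} = \sqrt{2036 \left(\left(-20\right) \left(-16\right) + 16\right) - 2829365} = \sqrt{2036 \left(320 + 16\right) - 2829365} = \sqrt{2036 \cdot 336 - 2829365} = \sqrt{684096 - 2829365} = \sqrt{-2145269} = 7 i \sqrt{43781}$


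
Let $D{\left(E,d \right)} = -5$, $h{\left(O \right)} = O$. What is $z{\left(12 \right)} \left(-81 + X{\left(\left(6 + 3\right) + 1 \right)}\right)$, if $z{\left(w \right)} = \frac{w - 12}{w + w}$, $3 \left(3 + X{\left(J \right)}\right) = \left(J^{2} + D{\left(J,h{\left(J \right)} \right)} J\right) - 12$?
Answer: $0$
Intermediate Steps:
$X{\left(J \right)} = -7 - \frac{5 J}{3} + \frac{J^{2}}{3}$ ($X{\left(J \right)} = -3 + \frac{\left(J^{2} - 5 J\right) - 12}{3} = -3 + \frac{-12 + J^{2} - 5 J}{3} = -3 - \left(4 - \frac{J^{2}}{3} + \frac{5 J}{3}\right) = -7 - \frac{5 J}{3} + \frac{J^{2}}{3}$)
$z{\left(w \right)} = \frac{-12 + w}{2 w}$
$z{\left(12 \right)} \left(-81 + X{\left(\left(6 + 3\right) + 1 \right)}\right) = \frac{-12 + 12}{2 \cdot 12} \left(-81 - \left(7 - \frac{\left(\left(6 + 3\right) + 1\right)^{2}}{3} + \frac{5 \left(\left(6 + 3\right) + 1\right)}{3}\right)\right) = \frac{1}{2} \cdot \frac{1}{12} \cdot 0 \left(-81 - \left(7 - \frac{\left(9 + 1\right)^{2}}{3} + \frac{5 \left(9 + 1\right)}{3}\right)\right) = 0 \left(-81 - \left(\frac{71}{3} - \frac{100}{3}\right)\right) = 0 \left(-81 - - \frac{29}{3}\right) = 0 \left(-81 + \frac{29}{3}\right) = 0 \left(- \frac{214}{3}\right) = 0$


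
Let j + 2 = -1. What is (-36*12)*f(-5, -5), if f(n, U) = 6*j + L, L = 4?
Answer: 6048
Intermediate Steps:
j = -3 (j = -2 - 1 = -3)
f(n, U) = -14 (f(n, U) = 6*(-3) + 4 = -18 + 4 = -14)
(-36*12)*f(-5, -5) = -36*12*(-14) = -432*(-14) = 6048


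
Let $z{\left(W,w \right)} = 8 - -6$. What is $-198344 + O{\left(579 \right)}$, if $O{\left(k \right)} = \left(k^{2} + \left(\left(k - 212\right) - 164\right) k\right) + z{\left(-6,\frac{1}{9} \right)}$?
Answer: $254448$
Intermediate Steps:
$z{\left(W,w \right)} = 14$ ($z{\left(W,w \right)} = 8 + 6 = 14$)
$O{\left(k \right)} = 14 + k^{2} + k \left(-376 + k\right)$ ($O{\left(k \right)} = \left(k^{2} + \left(\left(k - 212\right) - 164\right) k\right) + 14 = \left(k^{2} + \left(\left(-212 + k\right) - 164\right) k\right) + 14 = \left(k^{2} + \left(-376 + k\right) k\right) + 14 = \left(k^{2} + k \left(-376 + k\right)\right) + 14 = 14 + k^{2} + k \left(-376 + k\right)$)
$-198344 + O{\left(579 \right)} = -198344 + \left(14 - 217704 + 2 \cdot 579^{2}\right) = -198344 + \left(14 - 217704 + 2 \cdot 335241\right) = -198344 + \left(14 - 217704 + 670482\right) = -198344 + 452792 = 254448$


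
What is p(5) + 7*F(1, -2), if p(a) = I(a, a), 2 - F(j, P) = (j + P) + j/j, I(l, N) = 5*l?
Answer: 39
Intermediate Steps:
F(j, P) = 1 - P - j (F(j, P) = 2 - ((j + P) + j/j) = 2 - ((P + j) + 1) = 2 - (1 + P + j) = 2 + (-1 - P - j) = 1 - P - j)
p(a) = 5*a
p(5) + 7*F(1, -2) = 5*5 + 7*(1 - 1*(-2) - 1*1) = 25 + 7*(1 + 2 - 1) = 25 + 7*2 = 25 + 14 = 39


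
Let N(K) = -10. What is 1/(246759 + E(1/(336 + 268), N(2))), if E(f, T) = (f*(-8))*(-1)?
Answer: 151/37260611 ≈ 4.0525e-6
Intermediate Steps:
E(f, T) = 8*f (E(f, T) = -8*f*(-1) = 8*f)
1/(246759 + E(1/(336 + 268), N(2))) = 1/(246759 + 8/(336 + 268)) = 1/(246759 + 8/604) = 1/(246759 + 8*(1/604)) = 1/(246759 + 2/151) = 1/(37260611/151) = 151/37260611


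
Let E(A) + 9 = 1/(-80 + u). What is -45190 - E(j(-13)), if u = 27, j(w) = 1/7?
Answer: -2394592/53 ≈ -45181.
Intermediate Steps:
j(w) = ⅐
E(A) = -478/53 (E(A) = -9 + 1/(-80 + 27) = -9 + 1/(-53) = -9 - 1/53 = -478/53)
-45190 - E(j(-13)) = -45190 - 1*(-478/53) = -45190 + 478/53 = -2394592/53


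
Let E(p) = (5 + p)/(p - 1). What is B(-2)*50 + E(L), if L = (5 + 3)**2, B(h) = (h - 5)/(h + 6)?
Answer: -3629/42 ≈ -86.405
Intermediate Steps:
B(h) = (-5 + h)/(6 + h)
L = 64 (L = 8**2 = 64)
E(p) = (5 + p)/(-1 + p)
B(-2)*50 + E(L) = ((-5 - 2)/(6 - 2))*50 + (5 + 64)/(-1 + 64) = (-7/4)*50 + 69/63 = ((1/4)*(-7))*50 + (1/63)*69 = -7/4*50 + 23/21 = -175/2 + 23/21 = -3629/42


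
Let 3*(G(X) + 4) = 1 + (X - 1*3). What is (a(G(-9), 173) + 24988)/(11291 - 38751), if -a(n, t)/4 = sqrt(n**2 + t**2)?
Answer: -6247/6865 + sqrt(269890)/20595 ≈ -0.88475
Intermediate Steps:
G(X) = -14/3 + X/3 (G(X) = -4 + (1 + (X - 1*3))/3 = -4 + (1 + (X - 3))/3 = -4 + (1 + (-3 + X))/3 = -4 + (-2 + X)/3 = -4 + (-2/3 + X/3) = -14/3 + X/3)
a(n, t) = -4*sqrt(n**2 + t**2)
(a(G(-9), 173) + 24988)/(11291 - 38751) = (-4*sqrt((-14/3 + (1/3)*(-9))**2 + 173**2) + 24988)/(11291 - 38751) = (-4*sqrt((-14/3 - 3)**2 + 29929) + 24988)/(-27460) = (-4*sqrt((-23/3)**2 + 29929) + 24988)*(-1/27460) = (-4*sqrt(529/9 + 29929) + 24988)*(-1/27460) = (-4*sqrt(269890)/3 + 24988)*(-1/27460) = (24988 - 4*sqrt(269890)/3)*(-1/27460) = -6247/6865 + sqrt(269890)/20595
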